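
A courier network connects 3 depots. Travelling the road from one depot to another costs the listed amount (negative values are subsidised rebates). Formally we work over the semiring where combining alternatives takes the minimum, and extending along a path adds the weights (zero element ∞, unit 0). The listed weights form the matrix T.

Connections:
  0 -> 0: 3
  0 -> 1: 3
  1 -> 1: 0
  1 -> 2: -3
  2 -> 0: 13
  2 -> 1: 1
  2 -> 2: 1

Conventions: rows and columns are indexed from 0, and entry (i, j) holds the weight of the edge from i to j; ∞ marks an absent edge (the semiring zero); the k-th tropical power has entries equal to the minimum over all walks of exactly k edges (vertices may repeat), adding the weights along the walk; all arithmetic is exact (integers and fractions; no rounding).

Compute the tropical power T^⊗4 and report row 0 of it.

T^⊗2:
  [6, 3, 0]
  [10, -2, -3]
  [14, 1, -2]
T^⊗3:
  [9, 1, 0]
  [10, -2, -5]
  [11, -1, -2]
T^⊗4:
  [12, 1, -2]
  [8, -4, -5]
  [11, -1, -4]
Answer: row 0 of T^⊗4 = [12, 1, -2]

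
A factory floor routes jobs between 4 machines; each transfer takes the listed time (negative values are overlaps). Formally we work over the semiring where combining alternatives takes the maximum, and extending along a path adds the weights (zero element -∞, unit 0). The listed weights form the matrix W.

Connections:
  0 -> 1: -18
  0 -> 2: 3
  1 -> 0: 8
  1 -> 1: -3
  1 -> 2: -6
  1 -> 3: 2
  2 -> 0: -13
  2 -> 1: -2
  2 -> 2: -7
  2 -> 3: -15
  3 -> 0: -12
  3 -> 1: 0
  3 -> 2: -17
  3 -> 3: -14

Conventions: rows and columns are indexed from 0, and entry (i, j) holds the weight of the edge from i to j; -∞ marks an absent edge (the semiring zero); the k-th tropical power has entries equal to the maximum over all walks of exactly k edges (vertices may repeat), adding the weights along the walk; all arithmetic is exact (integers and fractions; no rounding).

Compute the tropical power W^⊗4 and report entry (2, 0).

W^⊗2:
  [-10, 1, -4, -12]
  [5, 2, 11, -1]
  [6, -5, -8, 0]
  [8, -3, -6, 2]
W^⊗3:
  [9, -2, -5, 3]
  [10, 9, 8, 4]
  [3, 0, 9, -3]
  [5, 2, 11, -1]
W^⊗4:
  [6, 3, 12, 0]
  [17, 6, 13, 11]
  [8, 7, 6, 2]
  [10, 9, 8, 4]
Key observation: the optimum is the walk 2->1->3->1->0, with weight (-2) + 2 + 0 + 8 = 8.
Optimal value attained by: walk 2->1->3->1->0.
Answer: (W^⊗4)[2][0] = 8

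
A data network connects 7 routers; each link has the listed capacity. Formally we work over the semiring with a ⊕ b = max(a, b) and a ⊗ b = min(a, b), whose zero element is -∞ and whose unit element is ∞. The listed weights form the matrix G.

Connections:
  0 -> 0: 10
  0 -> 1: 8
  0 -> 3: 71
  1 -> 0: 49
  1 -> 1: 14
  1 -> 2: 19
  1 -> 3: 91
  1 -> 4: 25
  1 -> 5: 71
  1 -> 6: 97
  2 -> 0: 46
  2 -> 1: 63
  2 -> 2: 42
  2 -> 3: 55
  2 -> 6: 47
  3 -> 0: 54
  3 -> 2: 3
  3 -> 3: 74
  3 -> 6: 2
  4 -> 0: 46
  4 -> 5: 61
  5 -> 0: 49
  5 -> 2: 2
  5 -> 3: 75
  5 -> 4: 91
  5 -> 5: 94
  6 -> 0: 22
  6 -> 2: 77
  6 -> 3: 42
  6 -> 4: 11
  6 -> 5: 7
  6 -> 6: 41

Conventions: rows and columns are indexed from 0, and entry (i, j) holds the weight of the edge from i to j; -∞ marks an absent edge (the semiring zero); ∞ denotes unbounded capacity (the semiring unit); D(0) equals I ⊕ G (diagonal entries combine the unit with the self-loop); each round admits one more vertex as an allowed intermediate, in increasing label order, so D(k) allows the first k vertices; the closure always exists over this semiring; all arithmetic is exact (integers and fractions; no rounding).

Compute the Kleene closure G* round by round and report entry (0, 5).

D(0):
  [∞, 8, -∞, 71, -∞, -∞, -∞]
  [49, ∞, 19, 91, 25, 71, 97]
  [46, 63, ∞, 55, -∞, -∞, 47]
  [54, -∞, 3, ∞, -∞, -∞, 2]
  [46, -∞, -∞, -∞, ∞, 61, -∞]
  [49, -∞, 2, 75, 91, ∞, -∞]
  [22, -∞, 77, 42, 11, 7, ∞]
D(1):
  [∞, 8, -∞, 71, -∞, -∞, -∞]
  [49, ∞, 19, 91, 25, 71, 97]
  [46, 63, ∞, 55, -∞, -∞, 47]
  [54, 8, 3, ∞, -∞, -∞, 2]
  [46, 8, -∞, 46, ∞, 61, -∞]
  [49, 8, 2, 75, 91, ∞, -∞]
  [22, 8, 77, 42, 11, 7, ∞]
D(2):
  [∞, 8, 8, 71, 8, 8, 8]
  [49, ∞, 19, 91, 25, 71, 97]
  [49, 63, ∞, 63, 25, 63, 63]
  [54, 8, 8, ∞, 8, 8, 8]
  [46, 8, 8, 46, ∞, 61, 8]
  [49, 8, 8, 75, 91, ∞, 8]
  [22, 8, 77, 42, 11, 8, ∞]
D(3):
  [∞, 8, 8, 71, 8, 8, 8]
  [49, ∞, 19, 91, 25, 71, 97]
  [49, 63, ∞, 63, 25, 63, 63]
  [54, 8, 8, ∞, 8, 8, 8]
  [46, 8, 8, 46, ∞, 61, 8]
  [49, 8, 8, 75, 91, ∞, 8]
  [49, 63, 77, 63, 25, 63, ∞]
D(4):
  [∞, 8, 8, 71, 8, 8, 8]
  [54, ∞, 19, 91, 25, 71, 97]
  [54, 63, ∞, 63, 25, 63, 63]
  [54, 8, 8, ∞, 8, 8, 8]
  [46, 8, 8, 46, ∞, 61, 8]
  [54, 8, 8, 75, 91, ∞, 8]
  [54, 63, 77, 63, 25, 63, ∞]
D(5):
  [∞, 8, 8, 71, 8, 8, 8]
  [54, ∞, 19, 91, 25, 71, 97]
  [54, 63, ∞, 63, 25, 63, 63]
  [54, 8, 8, ∞, 8, 8, 8]
  [46, 8, 8, 46, ∞, 61, 8]
  [54, 8, 8, 75, 91, ∞, 8]
  [54, 63, 77, 63, 25, 63, ∞]
D(6):
  [∞, 8, 8, 71, 8, 8, 8]
  [54, ∞, 19, 91, 71, 71, 97]
  [54, 63, ∞, 63, 63, 63, 63]
  [54, 8, 8, ∞, 8, 8, 8]
  [54, 8, 8, 61, ∞, 61, 8]
  [54, 8, 8, 75, 91, ∞, 8]
  [54, 63, 77, 63, 63, 63, ∞]
D(7):
  [∞, 8, 8, 71, 8, 8, 8]
  [54, ∞, 77, 91, 71, 71, 97]
  [54, 63, ∞, 63, 63, 63, 63]
  [54, 8, 8, ∞, 8, 8, 8]
  [54, 8, 8, 61, ∞, 61, 8]
  [54, 8, 8, 75, 91, ∞, 8]
  [54, 63, 77, 63, 63, 63, ∞]
Answer: G*[0][5] = 8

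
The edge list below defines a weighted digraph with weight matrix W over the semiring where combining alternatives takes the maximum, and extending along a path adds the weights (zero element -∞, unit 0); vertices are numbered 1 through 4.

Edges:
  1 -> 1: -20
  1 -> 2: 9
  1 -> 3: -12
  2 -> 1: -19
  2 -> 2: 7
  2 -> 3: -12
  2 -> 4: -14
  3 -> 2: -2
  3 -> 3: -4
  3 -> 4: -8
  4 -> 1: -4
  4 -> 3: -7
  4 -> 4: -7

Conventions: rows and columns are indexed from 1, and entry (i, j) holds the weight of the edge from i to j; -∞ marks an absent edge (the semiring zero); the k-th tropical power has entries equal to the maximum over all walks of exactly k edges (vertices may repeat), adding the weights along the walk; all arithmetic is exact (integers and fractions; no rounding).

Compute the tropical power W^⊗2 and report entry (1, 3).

W^⊗2:
  [-10, 16, -3, -5]
  [-12, 14, -5, -7]
  [-12, 5, -8, -12]
  [-11, 5, -11, -14]
Key observation: the optimum is the walk 1->2->3, with weight 9 + (-12) = -3.
Optimal value attained by: walk 1->2->3.
Answer: (W^⊗2)[1][3] = -3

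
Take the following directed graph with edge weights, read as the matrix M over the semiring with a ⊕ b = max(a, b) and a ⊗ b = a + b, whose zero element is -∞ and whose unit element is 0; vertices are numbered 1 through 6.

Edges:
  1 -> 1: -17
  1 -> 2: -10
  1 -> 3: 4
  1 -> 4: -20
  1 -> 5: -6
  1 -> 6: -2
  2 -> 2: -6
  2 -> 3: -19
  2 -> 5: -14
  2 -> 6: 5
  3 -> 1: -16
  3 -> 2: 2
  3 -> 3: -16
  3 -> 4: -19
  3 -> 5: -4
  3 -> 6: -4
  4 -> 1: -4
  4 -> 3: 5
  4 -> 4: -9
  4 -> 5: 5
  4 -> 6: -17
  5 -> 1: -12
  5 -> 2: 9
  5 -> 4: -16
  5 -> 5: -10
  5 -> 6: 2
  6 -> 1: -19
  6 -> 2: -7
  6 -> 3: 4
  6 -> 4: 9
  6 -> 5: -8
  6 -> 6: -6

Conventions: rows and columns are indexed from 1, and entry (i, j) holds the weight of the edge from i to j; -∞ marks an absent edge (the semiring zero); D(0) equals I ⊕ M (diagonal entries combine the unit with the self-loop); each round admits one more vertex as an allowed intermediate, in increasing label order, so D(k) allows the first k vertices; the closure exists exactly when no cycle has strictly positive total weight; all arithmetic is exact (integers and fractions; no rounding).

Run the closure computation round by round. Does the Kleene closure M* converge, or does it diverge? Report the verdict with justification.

D(0):
  [0, -10, 4, -20, -6, -2]
  [-∞, 0, -19, -∞, -14, 5]
  [-16, 2, 0, -19, -4, -4]
  [-4, -∞, 5, 0, 5, -17]
  [-12, 9, -∞, -16, 0, 2]
  [-19, -7, 4, 9, -8, 0]
D(1):
  [0, -10, 4, -20, -6, -2]
  [-∞, 0, -19, -∞, -14, 5]
  [-16, 2, 0, -19, -4, -4]
  [-4, -14, 5, 0, 5, -6]
  [-12, 9, -8, -16, 0, 2]
  [-19, -7, 4, 9, -8, 0]
D(2):
  [0, -10, 4, -20, -6, -2]
  [-∞, 0, -19, -∞, -14, 5]
  [-16, 2, 0, -19, -4, 7]
  [-4, -14, 5, 0, 5, -6]
  [-12, 9, -8, -16, 0, 14]
  [-19, -7, 4, 9, -8, 0]
Detection: at round 3, diagonal entry (6, 6) turns strictly positive.
Key observation: the cycle 6->3->2->6 has total weight 4 + 2 + 5, which is strictly positive.
Answer: DIVERGES — positive cycle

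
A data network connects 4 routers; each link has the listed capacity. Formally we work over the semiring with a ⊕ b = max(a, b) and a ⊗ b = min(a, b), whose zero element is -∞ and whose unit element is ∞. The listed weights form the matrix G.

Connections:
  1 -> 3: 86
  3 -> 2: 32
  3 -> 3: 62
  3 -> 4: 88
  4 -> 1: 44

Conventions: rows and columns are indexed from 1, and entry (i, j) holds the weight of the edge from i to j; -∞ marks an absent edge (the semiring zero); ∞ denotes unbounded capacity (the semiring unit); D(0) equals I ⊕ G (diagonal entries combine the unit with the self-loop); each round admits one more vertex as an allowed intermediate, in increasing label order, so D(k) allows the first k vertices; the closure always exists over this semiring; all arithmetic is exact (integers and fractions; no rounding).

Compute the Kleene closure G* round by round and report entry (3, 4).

D(0):
  [∞, -∞, 86, -∞]
  [-∞, ∞, -∞, -∞]
  [-∞, 32, ∞, 88]
  [44, -∞, -∞, ∞]
D(1):
  [∞, -∞, 86, -∞]
  [-∞, ∞, -∞, -∞]
  [-∞, 32, ∞, 88]
  [44, -∞, 44, ∞]
D(2):
  [∞, -∞, 86, -∞]
  [-∞, ∞, -∞, -∞]
  [-∞, 32, ∞, 88]
  [44, -∞, 44, ∞]
D(3):
  [∞, 32, 86, 86]
  [-∞, ∞, -∞, -∞]
  [-∞, 32, ∞, 88]
  [44, 32, 44, ∞]
D(4):
  [∞, 32, 86, 86]
  [-∞, ∞, -∞, -∞]
  [44, 32, ∞, 88]
  [44, 32, 44, ∞]
Answer: G*[3][4] = 88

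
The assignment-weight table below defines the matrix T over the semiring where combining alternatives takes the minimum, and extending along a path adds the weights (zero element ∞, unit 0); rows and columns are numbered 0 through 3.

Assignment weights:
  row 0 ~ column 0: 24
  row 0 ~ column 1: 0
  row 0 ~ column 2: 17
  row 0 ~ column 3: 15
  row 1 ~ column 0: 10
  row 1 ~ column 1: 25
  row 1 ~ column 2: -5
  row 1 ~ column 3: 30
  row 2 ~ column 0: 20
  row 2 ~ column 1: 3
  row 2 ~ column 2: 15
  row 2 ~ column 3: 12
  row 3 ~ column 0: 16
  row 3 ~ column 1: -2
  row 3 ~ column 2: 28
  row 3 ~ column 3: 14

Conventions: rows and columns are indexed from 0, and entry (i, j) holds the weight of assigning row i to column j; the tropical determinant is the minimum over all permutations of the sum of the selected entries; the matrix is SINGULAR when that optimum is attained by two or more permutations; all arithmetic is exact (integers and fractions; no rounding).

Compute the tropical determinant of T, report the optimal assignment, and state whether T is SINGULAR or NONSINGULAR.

σ = (0, 1, 2, 3): 24 + 25 + 15 + 14 = 78
σ = (0, 1, 3, 2): 24 + 25 + 12 + 28 = 89
σ = (0, 2, 1, 3): 24 + (-5) + 3 + 14 = 36
σ = (0, 2, 3, 1): 24 + (-5) + 12 + (-2) = 29
σ = (0, 3, 1, 2): 24 + 30 + 3 + 28 = 85
σ = (0, 3, 2, 1): 24 + 30 + 15 + (-2) = 67
σ = (1, 0, 2, 3): 0 + 10 + 15 + 14 = 39
σ = (1, 0, 3, 2): 0 + 10 + 12 + 28 = 50
σ = (1, 2, 0, 3): 0 + (-5) + 20 + 14 = 29
σ = (1, 2, 3, 0): 0 + (-5) + 12 + 16 = 23
σ = (1, 3, 0, 2): 0 + 30 + 20 + 28 = 78
σ = (1, 3, 2, 0): 0 + 30 + 15 + 16 = 61
σ = (2, 0, 1, 3): 17 + 10 + 3 + 14 = 44
σ = (2, 0, 3, 1): 17 + 10 + 12 + (-2) = 37
σ = (2, 1, 0, 3): 17 + 25 + 20 + 14 = 76
σ = (2, 1, 3, 0): 17 + 25 + 12 + 16 = 70
σ = (2, 3, 0, 1): 17 + 30 + 20 + (-2) = 65
σ = (2, 3, 1, 0): 17 + 30 + 3 + 16 = 66
σ = (3, 0, 1, 2): 15 + 10 + 3 + 28 = 56
σ = (3, 0, 2, 1): 15 + 10 + 15 + (-2) = 38
σ = (3, 1, 0, 2): 15 + 25 + 20 + 28 = 88
σ = (3, 1, 2, 0): 15 + 25 + 15 + 16 = 71
σ = (3, 2, 0, 1): 15 + (-5) + 20 + (-2) = 28
σ = (3, 2, 1, 0): 15 + (-5) + 3 + 16 = 29
Optimal value attained by: σ = (1, 2, 3, 0).
Answer: det⊕(T) = 23; verdict: NONSINGULAR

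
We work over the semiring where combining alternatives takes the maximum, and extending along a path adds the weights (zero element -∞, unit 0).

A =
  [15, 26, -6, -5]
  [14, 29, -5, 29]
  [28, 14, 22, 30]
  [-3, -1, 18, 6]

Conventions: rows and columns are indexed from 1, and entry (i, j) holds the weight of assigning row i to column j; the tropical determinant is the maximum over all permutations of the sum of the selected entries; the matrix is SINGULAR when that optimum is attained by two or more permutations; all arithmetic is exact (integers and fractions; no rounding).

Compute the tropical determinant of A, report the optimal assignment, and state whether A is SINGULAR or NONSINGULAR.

σ = (1, 2, 3, 4): 15 + 29 + 22 + 6 = 72
σ = (1, 2, 4, 3): 15 + 29 + 30 + 18 = 92
σ = (1, 3, 2, 4): 15 + (-5) + 14 + 6 = 30
σ = (1, 3, 4, 2): 15 + (-5) + 30 + (-1) = 39
σ = (1, 4, 2, 3): 15 + 29 + 14 + 18 = 76
σ = (1, 4, 3, 2): 15 + 29 + 22 + (-1) = 65
σ = (2, 1, 3, 4): 26 + 14 + 22 + 6 = 68
σ = (2, 1, 4, 3): 26 + 14 + 30 + 18 = 88
σ = (2, 3, 1, 4): 26 + (-5) + 28 + 6 = 55
σ = (2, 3, 4, 1): 26 + (-5) + 30 + (-3) = 48
σ = (2, 4, 1, 3): 26 + 29 + 28 + 18 = 101
σ = (2, 4, 3, 1): 26 + 29 + 22 + (-3) = 74
σ = (3, 1, 2, 4): (-6) + 14 + 14 + 6 = 28
σ = (3, 1, 4, 2): (-6) + 14 + 30 + (-1) = 37
σ = (3, 2, 1, 4): (-6) + 29 + 28 + 6 = 57
σ = (3, 2, 4, 1): (-6) + 29 + 30 + (-3) = 50
σ = (3, 4, 1, 2): (-6) + 29 + 28 + (-1) = 50
σ = (3, 4, 2, 1): (-6) + 29 + 14 + (-3) = 34
σ = (4, 1, 2, 3): (-5) + 14 + 14 + 18 = 41
σ = (4, 1, 3, 2): (-5) + 14 + 22 + (-1) = 30
σ = (4, 2, 1, 3): (-5) + 29 + 28 + 18 = 70
σ = (4, 2, 3, 1): (-5) + 29 + 22 + (-3) = 43
σ = (4, 3, 1, 2): (-5) + (-5) + 28 + (-1) = 17
σ = (4, 3, 2, 1): (-5) + (-5) + 14 + (-3) = 1
Optimal value attained by: σ = (2, 4, 1, 3).
Answer: det⊕(A) = 101; verdict: NONSINGULAR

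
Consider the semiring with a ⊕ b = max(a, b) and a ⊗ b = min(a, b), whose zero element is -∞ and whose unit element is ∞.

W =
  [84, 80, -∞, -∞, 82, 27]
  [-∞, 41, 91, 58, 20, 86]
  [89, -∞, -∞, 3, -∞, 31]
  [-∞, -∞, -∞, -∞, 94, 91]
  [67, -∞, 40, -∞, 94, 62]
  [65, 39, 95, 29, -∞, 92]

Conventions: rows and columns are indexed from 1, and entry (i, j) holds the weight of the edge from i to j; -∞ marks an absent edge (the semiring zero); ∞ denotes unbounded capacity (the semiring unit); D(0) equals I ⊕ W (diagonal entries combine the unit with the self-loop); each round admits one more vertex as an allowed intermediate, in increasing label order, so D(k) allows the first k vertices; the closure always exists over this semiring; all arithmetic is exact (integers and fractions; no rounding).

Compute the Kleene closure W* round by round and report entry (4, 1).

D(0):
  [∞, 80, -∞, -∞, 82, 27]
  [-∞, ∞, 91, 58, 20, 86]
  [89, -∞, ∞, 3, -∞, 31]
  [-∞, -∞, -∞, ∞, 94, 91]
  [67, -∞, 40, -∞, ∞, 62]
  [65, 39, 95, 29, -∞, ∞]
D(1):
  [∞, 80, -∞, -∞, 82, 27]
  [-∞, ∞, 91, 58, 20, 86]
  [89, 80, ∞, 3, 82, 31]
  [-∞, -∞, -∞, ∞, 94, 91]
  [67, 67, 40, -∞, ∞, 62]
  [65, 65, 95, 29, 65, ∞]
D(2):
  [∞, 80, 80, 58, 82, 80]
  [-∞, ∞, 91, 58, 20, 86]
  [89, 80, ∞, 58, 82, 80]
  [-∞, -∞, -∞, ∞, 94, 91]
  [67, 67, 67, 58, ∞, 67]
  [65, 65, 95, 58, 65, ∞]
D(3):
  [∞, 80, 80, 58, 82, 80]
  [89, ∞, 91, 58, 82, 86]
  [89, 80, ∞, 58, 82, 80]
  [-∞, -∞, -∞, ∞, 94, 91]
  [67, 67, 67, 58, ∞, 67]
  [89, 80, 95, 58, 82, ∞]
D(4):
  [∞, 80, 80, 58, 82, 80]
  [89, ∞, 91, 58, 82, 86]
  [89, 80, ∞, 58, 82, 80]
  [-∞, -∞, -∞, ∞, 94, 91]
  [67, 67, 67, 58, ∞, 67]
  [89, 80, 95, 58, 82, ∞]
D(5):
  [∞, 80, 80, 58, 82, 80]
  [89, ∞, 91, 58, 82, 86]
  [89, 80, ∞, 58, 82, 80]
  [67, 67, 67, ∞, 94, 91]
  [67, 67, 67, 58, ∞, 67]
  [89, 80, 95, 58, 82, ∞]
D(6):
  [∞, 80, 80, 58, 82, 80]
  [89, ∞, 91, 58, 82, 86]
  [89, 80, ∞, 58, 82, 80]
  [89, 80, 91, ∞, 94, 91]
  [67, 67, 67, 58, ∞, 67]
  [89, 80, 95, 58, 82, ∞]
Answer: W*[4][1] = 89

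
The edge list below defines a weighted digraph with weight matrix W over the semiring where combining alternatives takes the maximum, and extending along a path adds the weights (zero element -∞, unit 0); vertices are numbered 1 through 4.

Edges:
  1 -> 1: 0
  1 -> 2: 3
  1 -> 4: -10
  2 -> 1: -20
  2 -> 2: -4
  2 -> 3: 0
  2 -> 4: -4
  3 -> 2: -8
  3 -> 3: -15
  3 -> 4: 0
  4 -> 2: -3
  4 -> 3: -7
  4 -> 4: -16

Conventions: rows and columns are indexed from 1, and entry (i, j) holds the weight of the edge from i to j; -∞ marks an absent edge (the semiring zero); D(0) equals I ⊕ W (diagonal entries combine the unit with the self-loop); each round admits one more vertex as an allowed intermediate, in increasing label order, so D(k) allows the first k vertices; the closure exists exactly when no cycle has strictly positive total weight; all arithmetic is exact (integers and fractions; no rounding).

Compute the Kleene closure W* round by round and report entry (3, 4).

D(0):
  [0, 3, -∞, -10]
  [-20, 0, 0, -4]
  [-∞, -8, 0, 0]
  [-∞, -3, -7, 0]
D(1):
  [0, 3, -∞, -10]
  [-20, 0, 0, -4]
  [-∞, -8, 0, 0]
  [-∞, -3, -7, 0]
D(2):
  [0, 3, 3, -1]
  [-20, 0, 0, -4]
  [-28, -8, 0, 0]
  [-23, -3, -3, 0]
D(3):
  [0, 3, 3, 3]
  [-20, 0, 0, 0]
  [-28, -8, 0, 0]
  [-23, -3, -3, 0]
D(4):
  [0, 3, 3, 3]
  [-20, 0, 0, 0]
  [-23, -3, 0, 0]
  [-23, -3, -3, 0]
Answer: W*[3][4] = 0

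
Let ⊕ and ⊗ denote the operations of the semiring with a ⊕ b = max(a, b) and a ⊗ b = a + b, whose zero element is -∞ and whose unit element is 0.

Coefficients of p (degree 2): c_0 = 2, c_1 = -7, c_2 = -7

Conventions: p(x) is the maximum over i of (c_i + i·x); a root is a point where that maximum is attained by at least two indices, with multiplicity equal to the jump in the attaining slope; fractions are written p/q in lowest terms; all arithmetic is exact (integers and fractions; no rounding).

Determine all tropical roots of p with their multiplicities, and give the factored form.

hull edge (i=0, c=2) to (i=2, c=-7): slope -9/2, span 2
Factored form: p(x) = -7 ⊗ (x ⊕ 9/2) ⊗ (x ⊕ 9/2)
Answer: roots = 9/2 (mult 2)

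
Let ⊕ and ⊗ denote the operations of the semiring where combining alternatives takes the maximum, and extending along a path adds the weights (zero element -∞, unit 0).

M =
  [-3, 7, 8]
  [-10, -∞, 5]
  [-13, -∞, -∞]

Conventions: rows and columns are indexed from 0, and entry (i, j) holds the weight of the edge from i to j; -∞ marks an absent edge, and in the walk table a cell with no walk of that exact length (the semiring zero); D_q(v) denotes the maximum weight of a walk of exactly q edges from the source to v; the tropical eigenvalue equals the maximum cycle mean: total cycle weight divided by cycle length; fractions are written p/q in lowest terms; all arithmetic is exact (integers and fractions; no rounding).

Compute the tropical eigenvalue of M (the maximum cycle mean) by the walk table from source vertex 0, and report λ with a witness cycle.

q=0: [0, -∞, -∞]
q=1: [-3, 7, 8]
q=2: [-3, 4, 12]
q=3: [-1, 4, 9]
Optimal cycle mean attained by: cycle 0->1->2->0, total 7 + 5 + (-13), length 3.
Answer: λ = -1/3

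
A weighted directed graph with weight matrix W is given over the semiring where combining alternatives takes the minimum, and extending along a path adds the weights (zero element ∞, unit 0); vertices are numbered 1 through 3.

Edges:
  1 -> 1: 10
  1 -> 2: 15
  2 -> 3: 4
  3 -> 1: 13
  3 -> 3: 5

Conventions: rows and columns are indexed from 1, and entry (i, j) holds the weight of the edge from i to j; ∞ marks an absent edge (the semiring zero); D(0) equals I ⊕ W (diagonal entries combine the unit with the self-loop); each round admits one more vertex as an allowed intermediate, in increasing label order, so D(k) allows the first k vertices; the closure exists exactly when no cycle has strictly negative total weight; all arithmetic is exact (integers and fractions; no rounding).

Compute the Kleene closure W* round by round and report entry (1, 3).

D(0):
  [0, 15, ∞]
  [∞, 0, 4]
  [13, ∞, 0]
D(1):
  [0, 15, ∞]
  [∞, 0, 4]
  [13, 28, 0]
D(2):
  [0, 15, 19]
  [∞, 0, 4]
  [13, 28, 0]
D(3):
  [0, 15, 19]
  [17, 0, 4]
  [13, 28, 0]
Answer: W*[1][3] = 19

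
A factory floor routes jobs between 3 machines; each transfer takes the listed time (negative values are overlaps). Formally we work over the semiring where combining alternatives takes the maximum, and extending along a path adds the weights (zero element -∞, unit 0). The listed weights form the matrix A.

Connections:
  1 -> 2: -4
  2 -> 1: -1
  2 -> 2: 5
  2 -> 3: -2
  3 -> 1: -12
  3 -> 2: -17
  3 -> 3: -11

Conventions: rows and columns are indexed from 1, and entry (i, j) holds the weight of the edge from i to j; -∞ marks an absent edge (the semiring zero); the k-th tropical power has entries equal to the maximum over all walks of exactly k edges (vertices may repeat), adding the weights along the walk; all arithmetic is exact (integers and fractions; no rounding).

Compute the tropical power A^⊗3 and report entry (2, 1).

A^⊗2:
  [-5, 1, -6]
  [4, 10, 3]
  [-18, -12, -19]
A^⊗3:
  [0, 6, -1]
  [9, 15, 8]
  [-13, -7, -14]
Key observation: the optimum is the walk 2->2->2->1, with weight 5 + 5 + (-1) = 9.
Optimal value attained by: walk 2->2->2->1.
Answer: (A^⊗3)[2][1] = 9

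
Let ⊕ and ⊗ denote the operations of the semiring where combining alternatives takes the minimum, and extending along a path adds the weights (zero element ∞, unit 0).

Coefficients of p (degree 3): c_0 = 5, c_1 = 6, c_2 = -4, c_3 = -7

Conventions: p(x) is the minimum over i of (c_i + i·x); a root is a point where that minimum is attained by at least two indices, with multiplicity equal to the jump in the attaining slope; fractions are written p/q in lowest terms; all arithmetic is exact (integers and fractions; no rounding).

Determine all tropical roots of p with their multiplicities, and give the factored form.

hull edge (i=0, c=5) to (i=2, c=-4): slope -9/2, span 2
hull edge (i=2, c=-4) to (i=3, c=-7): slope -3, span 1
Factored form: p(x) = -7 ⊗ (x ⊕ 3) ⊗ (x ⊕ 9/2) ⊗ (x ⊕ 9/2)
Answer: roots = 3 (mult 1), 9/2 (mult 2)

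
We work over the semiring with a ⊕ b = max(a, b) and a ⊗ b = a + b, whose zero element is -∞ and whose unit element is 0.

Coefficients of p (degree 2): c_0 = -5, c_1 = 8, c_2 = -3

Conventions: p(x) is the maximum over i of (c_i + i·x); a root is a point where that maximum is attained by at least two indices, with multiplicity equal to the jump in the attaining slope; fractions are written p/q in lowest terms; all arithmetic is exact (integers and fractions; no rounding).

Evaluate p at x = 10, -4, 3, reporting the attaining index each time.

p(10) = max(-5+0·10=-5, 8+1·10=18, -3+2·10=17) = 18 (attained by i=1)
p(-4) = max(-5+0·(-4)=-5, 8+1·(-4)=4, -3+2·(-4)=-11) = 4 (attained by i=1)
p(3) = max(-5+0·3=-5, 8+1·3=11, -3+2·3=3) = 11 (attained by i=1)
Answer: p(10) = 18; p(-4) = 4; p(3) = 11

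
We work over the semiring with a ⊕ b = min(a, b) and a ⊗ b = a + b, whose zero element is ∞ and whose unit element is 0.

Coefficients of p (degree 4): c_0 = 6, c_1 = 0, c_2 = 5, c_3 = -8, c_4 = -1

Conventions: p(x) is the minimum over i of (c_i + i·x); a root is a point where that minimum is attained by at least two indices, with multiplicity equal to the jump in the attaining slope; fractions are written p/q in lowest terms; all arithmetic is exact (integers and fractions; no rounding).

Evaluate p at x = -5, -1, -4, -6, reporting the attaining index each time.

p(-5) = min(6+0·(-5)=6, 0+1·(-5)=-5, 5+2·(-5)=-5, -8+3·(-5)=-23, -1+4·(-5)=-21) = -23 (attained by i=3)
p(-1) = min(6+0·(-1)=6, 0+1·(-1)=-1, 5+2·(-1)=3, -8+3·(-1)=-11, -1+4·(-1)=-5) = -11 (attained by i=3)
p(-4) = min(6+0·(-4)=6, 0+1·(-4)=-4, 5+2·(-4)=-3, -8+3·(-4)=-20, -1+4·(-4)=-17) = -20 (attained by i=3)
p(-6) = min(6+0·(-6)=6, 0+1·(-6)=-6, 5+2·(-6)=-7, -8+3·(-6)=-26, -1+4·(-6)=-25) = -26 (attained by i=3)
Answer: p(-5) = -23; p(-1) = -11; p(-4) = -20; p(-6) = -26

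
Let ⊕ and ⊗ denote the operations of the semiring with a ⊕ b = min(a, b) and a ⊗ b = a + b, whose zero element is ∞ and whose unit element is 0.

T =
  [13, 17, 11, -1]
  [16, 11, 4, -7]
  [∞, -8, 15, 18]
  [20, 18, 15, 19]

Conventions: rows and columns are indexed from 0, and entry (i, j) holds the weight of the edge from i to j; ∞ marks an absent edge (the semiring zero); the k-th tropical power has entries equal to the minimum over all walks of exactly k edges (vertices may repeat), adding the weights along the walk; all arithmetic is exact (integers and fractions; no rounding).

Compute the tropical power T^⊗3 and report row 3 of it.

T^⊗2:
  [19, 3, 14, 10]
  [13, -4, 8, 4]
  [8, 3, -4, -15]
  [33, 7, 22, 11]
T^⊗3:
  [19, 6, 7, -4]
  [12, 0, 0, -11]
  [5, -12, 0, -4]
  [23, 14, 11, 0]
Answer: row 3 of T^⊗3 = [23, 14, 11, 0]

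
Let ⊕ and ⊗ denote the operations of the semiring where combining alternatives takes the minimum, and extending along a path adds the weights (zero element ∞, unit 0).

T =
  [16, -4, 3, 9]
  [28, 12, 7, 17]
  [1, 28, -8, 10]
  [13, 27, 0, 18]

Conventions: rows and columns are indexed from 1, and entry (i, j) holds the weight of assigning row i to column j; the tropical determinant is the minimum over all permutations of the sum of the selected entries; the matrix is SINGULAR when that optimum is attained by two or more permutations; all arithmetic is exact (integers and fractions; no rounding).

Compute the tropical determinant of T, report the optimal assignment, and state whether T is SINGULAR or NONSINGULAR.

σ = (1, 2, 3, 4): 16 + 12 + (-8) + 18 = 38
σ = (1, 2, 4, 3): 16 + 12 + 10 + 0 = 38
σ = (1, 3, 2, 4): 16 + 7 + 28 + 18 = 69
σ = (1, 3, 4, 2): 16 + 7 + 10 + 27 = 60
σ = (1, 4, 2, 3): 16 + 17 + 28 + 0 = 61
σ = (1, 4, 3, 2): 16 + 17 + (-8) + 27 = 52
σ = (2, 1, 3, 4): (-4) + 28 + (-8) + 18 = 34
σ = (2, 1, 4, 3): (-4) + 28 + 10 + 0 = 34
σ = (2, 3, 1, 4): (-4) + 7 + 1 + 18 = 22
σ = (2, 3, 4, 1): (-4) + 7 + 10 + 13 = 26
σ = (2, 4, 1, 3): (-4) + 17 + 1 + 0 = 14
σ = (2, 4, 3, 1): (-4) + 17 + (-8) + 13 = 18
σ = (3, 1, 2, 4): 3 + 28 + 28 + 18 = 77
σ = (3, 1, 4, 2): 3 + 28 + 10 + 27 = 68
σ = (3, 2, 1, 4): 3 + 12 + 1 + 18 = 34
σ = (3, 2, 4, 1): 3 + 12 + 10 + 13 = 38
σ = (3, 4, 1, 2): 3 + 17 + 1 + 27 = 48
σ = (3, 4, 2, 1): 3 + 17 + 28 + 13 = 61
σ = (4, 1, 2, 3): 9 + 28 + 28 + 0 = 65
σ = (4, 1, 3, 2): 9 + 28 + (-8) + 27 = 56
σ = (4, 2, 1, 3): 9 + 12 + 1 + 0 = 22
σ = (4, 2, 3, 1): 9 + 12 + (-8) + 13 = 26
σ = (4, 3, 1, 2): 9 + 7 + 1 + 27 = 44
σ = (4, 3, 2, 1): 9 + 7 + 28 + 13 = 57
Optimal value attained by: σ = (2, 4, 1, 3).
Answer: det⊕(T) = 14; verdict: NONSINGULAR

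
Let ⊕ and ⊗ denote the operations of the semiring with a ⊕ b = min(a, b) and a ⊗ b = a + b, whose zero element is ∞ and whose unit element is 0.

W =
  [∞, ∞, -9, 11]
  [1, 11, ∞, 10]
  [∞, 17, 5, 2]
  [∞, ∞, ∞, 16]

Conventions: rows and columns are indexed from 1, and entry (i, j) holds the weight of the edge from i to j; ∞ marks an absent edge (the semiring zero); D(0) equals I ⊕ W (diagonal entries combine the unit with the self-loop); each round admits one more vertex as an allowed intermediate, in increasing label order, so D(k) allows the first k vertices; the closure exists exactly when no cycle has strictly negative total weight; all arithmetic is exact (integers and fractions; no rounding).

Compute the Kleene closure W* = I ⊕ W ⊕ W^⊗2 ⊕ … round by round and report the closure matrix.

D(0):
  [0, ∞, -9, 11]
  [1, 0, ∞, 10]
  [∞, 17, 0, 2]
  [∞, ∞, ∞, 0]
D(1):
  [0, ∞, -9, 11]
  [1, 0, -8, 10]
  [∞, 17, 0, 2]
  [∞, ∞, ∞, 0]
D(2):
  [0, ∞, -9, 11]
  [1, 0, -8, 10]
  [18, 17, 0, 2]
  [∞, ∞, ∞, 0]
D(3):
  [0, 8, -9, -7]
  [1, 0, -8, -6]
  [18, 17, 0, 2]
  [∞, ∞, ∞, 0]
D(4):
  [0, 8, -9, -7]
  [1, 0, -8, -6]
  [18, 17, 0, 2]
  [∞, ∞, ∞, 0]
Answer: W* = [[0, 8, -9, -7], [1, 0, -8, -6], [18, 17, 0, 2], [∞, ∞, ∞, 0]]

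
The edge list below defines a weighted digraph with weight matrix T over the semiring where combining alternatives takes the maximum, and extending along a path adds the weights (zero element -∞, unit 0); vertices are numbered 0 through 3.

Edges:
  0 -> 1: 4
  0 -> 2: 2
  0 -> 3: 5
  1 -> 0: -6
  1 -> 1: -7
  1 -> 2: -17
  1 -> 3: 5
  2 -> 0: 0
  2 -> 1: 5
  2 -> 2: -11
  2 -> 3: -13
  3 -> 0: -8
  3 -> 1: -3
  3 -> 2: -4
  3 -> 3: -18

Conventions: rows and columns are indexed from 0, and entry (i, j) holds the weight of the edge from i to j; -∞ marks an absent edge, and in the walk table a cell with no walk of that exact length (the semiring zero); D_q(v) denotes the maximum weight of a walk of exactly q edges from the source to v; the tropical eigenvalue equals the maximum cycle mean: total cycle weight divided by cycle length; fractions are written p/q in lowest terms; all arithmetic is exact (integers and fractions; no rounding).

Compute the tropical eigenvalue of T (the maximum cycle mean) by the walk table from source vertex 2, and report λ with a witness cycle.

q=0: [-∞, -∞, 0, -∞]
q=1: [0, 5, -11, -13]
q=2: [-1, 4, 2, 10]
q=3: [2, 7, 6, 9]
q=4: [6, 11, 5, 12]
Optimal cycle mean attained by: cycle 1->3->2->1, total 5 + (-4) + 5, length 3.
Answer: λ = 2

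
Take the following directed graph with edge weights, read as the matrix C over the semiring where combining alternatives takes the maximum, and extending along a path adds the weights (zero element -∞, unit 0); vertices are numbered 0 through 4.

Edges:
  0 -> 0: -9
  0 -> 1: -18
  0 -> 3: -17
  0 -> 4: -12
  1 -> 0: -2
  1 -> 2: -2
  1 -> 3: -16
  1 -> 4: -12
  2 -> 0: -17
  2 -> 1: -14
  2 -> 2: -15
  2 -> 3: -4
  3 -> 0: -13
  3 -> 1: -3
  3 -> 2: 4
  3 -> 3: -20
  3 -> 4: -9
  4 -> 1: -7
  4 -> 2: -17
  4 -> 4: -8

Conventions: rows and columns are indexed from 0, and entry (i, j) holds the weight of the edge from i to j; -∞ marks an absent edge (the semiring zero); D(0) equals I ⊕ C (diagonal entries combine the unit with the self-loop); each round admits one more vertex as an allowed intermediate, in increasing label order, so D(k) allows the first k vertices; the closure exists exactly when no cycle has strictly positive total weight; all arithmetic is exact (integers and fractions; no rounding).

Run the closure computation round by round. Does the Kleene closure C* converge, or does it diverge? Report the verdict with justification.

D(0):
  [0, -18, -∞, -17, -12]
  [-2, 0, -2, -16, -12]
  [-17, -14, 0, -4, -∞]
  [-13, -3, 4, 0, -9]
  [-∞, -7, -17, -∞, 0]
D(1):
  [0, -18, -∞, -17, -12]
  [-2, 0, -2, -16, -12]
  [-17, -14, 0, -4, -29]
  [-13, -3, 4, 0, -9]
  [-∞, -7, -17, -∞, 0]
D(2):
  [0, -18, -20, -17, -12]
  [-2, 0, -2, -16, -12]
  [-16, -14, 0, -4, -26]
  [-5, -3, 4, 0, -9]
  [-9, -7, -9, -23, 0]
D(3):
  [0, -18, -20, -17, -12]
  [-2, 0, -2, -6, -12]
  [-16, -14, 0, -4, -26]
  [-5, -3, 4, 0, -9]
  [-9, -7, -9, -13, 0]
D(4):
  [0, -18, -13, -17, -12]
  [-2, 0, -2, -6, -12]
  [-9, -7, 0, -4, -13]
  [-5, -3, 4, 0, -9]
  [-9, -7, -9, -13, 0]
D(5):
  [0, -18, -13, -17, -12]
  [-2, 0, -2, -6, -12]
  [-9, -7, 0, -4, -13]
  [-5, -3, 4, 0, -9]
  [-9, -7, -9, -13, 0]
Key observation: every diagonal entry stays at the unit through all rounds, so no improving cycle exists.
Answer: CONVERGES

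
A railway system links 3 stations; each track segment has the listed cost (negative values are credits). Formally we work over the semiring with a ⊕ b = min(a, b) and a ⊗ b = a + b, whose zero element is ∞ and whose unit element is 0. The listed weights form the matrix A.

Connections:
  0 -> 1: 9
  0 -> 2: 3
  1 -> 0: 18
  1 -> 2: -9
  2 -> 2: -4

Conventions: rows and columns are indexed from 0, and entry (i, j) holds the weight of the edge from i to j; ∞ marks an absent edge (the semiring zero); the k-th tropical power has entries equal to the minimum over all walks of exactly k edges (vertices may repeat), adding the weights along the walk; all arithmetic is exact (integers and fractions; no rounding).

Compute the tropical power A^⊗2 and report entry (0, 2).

A^⊗2:
  [27, ∞, -1]
  [∞, 27, -13]
  [∞, ∞, -8]
Key observation: the optimum is the walk 0->2->2, with weight 3 + (-4) = -1.
Optimal value attained by: walk 0->2->2.
Answer: (A^⊗2)[0][2] = -1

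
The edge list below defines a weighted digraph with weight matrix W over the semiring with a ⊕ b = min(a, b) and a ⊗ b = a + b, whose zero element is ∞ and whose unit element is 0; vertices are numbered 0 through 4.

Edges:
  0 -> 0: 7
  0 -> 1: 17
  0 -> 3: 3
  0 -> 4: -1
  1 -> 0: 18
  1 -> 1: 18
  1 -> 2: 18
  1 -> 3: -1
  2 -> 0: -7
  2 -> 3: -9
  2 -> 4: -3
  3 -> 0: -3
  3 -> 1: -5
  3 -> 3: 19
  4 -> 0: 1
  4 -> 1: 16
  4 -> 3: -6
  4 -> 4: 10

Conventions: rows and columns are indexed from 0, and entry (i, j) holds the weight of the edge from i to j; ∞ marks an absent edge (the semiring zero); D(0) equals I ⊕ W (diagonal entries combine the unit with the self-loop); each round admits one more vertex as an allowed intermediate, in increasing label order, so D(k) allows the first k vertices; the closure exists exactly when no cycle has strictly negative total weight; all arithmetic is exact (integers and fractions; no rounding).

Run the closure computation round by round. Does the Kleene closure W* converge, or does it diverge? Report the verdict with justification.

D(0):
  [0, 17, ∞, 3, -1]
  [18, 0, 18, -1, ∞]
  [-7, ∞, 0, -9, -3]
  [-3, -5, ∞, 0, ∞]
  [1, 16, ∞, -6, 0]
D(1):
  [0, 17, ∞, 3, -1]
  [18, 0, 18, -1, 17]
  [-7, 10, 0, -9, -8]
  [-3, -5, ∞, 0, -4]
  [1, 16, ∞, -6, 0]
Detection: at round 2, diagonal entry (3, 3) turns strictly negative.
Key observation: the cycle 3->1->3 has total weight (-5) + (-1), which is strictly negative.
Answer: DIVERGES — negative cycle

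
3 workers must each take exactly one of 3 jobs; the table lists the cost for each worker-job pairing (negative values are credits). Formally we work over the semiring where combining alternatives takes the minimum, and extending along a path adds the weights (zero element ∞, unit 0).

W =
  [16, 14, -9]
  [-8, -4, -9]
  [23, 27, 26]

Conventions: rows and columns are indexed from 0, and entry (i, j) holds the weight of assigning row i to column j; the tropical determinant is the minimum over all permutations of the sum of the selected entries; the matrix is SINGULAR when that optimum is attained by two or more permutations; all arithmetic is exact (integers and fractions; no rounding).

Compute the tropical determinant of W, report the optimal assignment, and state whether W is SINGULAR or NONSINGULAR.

σ = (0, 1, 2): 16 + (-4) + 26 = 38
σ = (0, 2, 1): 16 + (-9) + 27 = 34
σ = (1, 0, 2): 14 + (-8) + 26 = 32
σ = (1, 2, 0): 14 + (-9) + 23 = 28
σ = (2, 0, 1): (-9) + (-8) + 27 = 10
σ = (2, 1, 0): (-9) + (-4) + 23 = 10
Optimal value attained by: σ = (2, 0, 1).
Answer: det⊕(W) = 10; verdict: SINGULAR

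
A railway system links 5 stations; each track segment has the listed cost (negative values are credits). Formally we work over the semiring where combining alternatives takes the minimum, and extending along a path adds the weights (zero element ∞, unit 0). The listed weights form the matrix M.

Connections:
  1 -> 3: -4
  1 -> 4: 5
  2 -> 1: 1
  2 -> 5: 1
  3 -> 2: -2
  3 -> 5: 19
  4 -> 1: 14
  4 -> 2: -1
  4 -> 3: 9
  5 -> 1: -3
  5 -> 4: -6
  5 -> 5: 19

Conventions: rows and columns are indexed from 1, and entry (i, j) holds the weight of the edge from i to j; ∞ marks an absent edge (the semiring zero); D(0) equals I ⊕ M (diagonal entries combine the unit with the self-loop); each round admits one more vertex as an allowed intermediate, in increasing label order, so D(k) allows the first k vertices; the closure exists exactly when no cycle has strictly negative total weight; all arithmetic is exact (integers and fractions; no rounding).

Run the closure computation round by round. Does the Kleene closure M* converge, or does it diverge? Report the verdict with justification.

D(0):
  [0, ∞, -4, 5, ∞]
  [1, 0, ∞, ∞, 1]
  [∞, -2, 0, ∞, 19]
  [14, -1, 9, 0, ∞]
  [-3, ∞, ∞, -6, 0]
D(1):
  [0, ∞, -4, 5, ∞]
  [1, 0, -3, 6, 1]
  [∞, -2, 0, ∞, 19]
  [14, -1, 9, 0, ∞]
  [-3, ∞, -7, -6, 0]
Detection: at round 2, diagonal entry (3, 3) turns strictly negative.
Key observation: the cycle 3->2->1->3 has total weight (-2) + 1 + (-4), which is strictly negative.
Answer: DIVERGES — negative cycle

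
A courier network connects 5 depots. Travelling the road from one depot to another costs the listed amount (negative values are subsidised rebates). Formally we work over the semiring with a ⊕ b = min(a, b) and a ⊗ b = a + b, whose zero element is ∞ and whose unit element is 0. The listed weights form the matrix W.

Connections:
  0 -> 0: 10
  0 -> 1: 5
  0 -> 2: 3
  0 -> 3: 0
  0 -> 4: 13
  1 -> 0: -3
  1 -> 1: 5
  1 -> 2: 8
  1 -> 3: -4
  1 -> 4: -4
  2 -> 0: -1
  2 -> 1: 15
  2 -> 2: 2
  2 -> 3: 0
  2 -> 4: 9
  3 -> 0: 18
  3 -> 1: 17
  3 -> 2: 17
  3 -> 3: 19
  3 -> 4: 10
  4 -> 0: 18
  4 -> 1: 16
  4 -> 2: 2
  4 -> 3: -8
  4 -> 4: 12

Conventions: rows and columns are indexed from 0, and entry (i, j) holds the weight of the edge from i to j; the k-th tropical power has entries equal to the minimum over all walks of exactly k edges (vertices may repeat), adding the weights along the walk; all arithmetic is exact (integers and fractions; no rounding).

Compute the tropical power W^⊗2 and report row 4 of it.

W^⊗2:
  [2, 10, 5, 1, 1]
  [2, 2, -2, -12, 1]
  [1, 4, 2, -1, 10]
  [14, 22, 12, 2, 13]
  [1, 9, 4, 2, 2]
Answer: row 4 of W^⊗2 = [1, 9, 4, 2, 2]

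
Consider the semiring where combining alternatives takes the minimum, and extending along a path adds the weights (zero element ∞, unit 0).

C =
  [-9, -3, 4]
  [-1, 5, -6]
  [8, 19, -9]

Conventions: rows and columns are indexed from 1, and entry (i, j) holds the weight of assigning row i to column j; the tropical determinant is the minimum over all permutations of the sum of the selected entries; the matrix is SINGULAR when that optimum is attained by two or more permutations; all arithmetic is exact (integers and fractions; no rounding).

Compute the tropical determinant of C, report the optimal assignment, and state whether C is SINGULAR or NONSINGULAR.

σ = (1, 2, 3): (-9) + 5 + (-9) = -13
σ = (1, 3, 2): (-9) + (-6) + 19 = 4
σ = (2, 1, 3): (-3) + (-1) + (-9) = -13
σ = (2, 3, 1): (-3) + (-6) + 8 = -1
σ = (3, 1, 2): 4 + (-1) + 19 = 22
σ = (3, 2, 1): 4 + 5 + 8 = 17
Optimal value attained by: σ = (1, 2, 3).
Answer: det⊕(C) = -13; verdict: SINGULAR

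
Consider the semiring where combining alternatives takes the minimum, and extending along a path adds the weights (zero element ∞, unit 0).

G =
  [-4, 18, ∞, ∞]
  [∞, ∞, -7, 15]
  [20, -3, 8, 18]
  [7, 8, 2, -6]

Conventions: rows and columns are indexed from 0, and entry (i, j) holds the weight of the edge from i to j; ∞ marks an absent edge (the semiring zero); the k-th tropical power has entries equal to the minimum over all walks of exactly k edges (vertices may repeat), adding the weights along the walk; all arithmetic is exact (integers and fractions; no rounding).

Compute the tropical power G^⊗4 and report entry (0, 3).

G^⊗2:
  [-8, 14, 11, 33]
  [13, -10, 1, 9]
  [16, 5, -10, 12]
  [1, -1, -4, -12]
G^⊗3:
  [-12, 8, 7, 27]
  [9, -2, -17, 3]
  [10, -13, -2, 6]
  [-5, -7, -10, -18]
G^⊗4:
  [-16, 4, 1, 21]
  [3, -20, -9, -3]
  [6, -5, -20, 0]
  [-11, -13, -16, -24]
Key observation: the optimum is the walk 0->1->3->3->3, with weight 18 + 15 + (-6) + (-6) = 21.
Optimal value attained by: walk 0->1->3->3->3.
Answer: (G^⊗4)[0][3] = 21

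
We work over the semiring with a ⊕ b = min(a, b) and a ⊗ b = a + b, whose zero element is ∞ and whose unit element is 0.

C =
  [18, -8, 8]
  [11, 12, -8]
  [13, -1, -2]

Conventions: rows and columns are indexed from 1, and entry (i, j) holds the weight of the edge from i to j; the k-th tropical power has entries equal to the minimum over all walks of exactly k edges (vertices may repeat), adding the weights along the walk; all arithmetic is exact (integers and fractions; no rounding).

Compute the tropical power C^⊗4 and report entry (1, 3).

C^⊗2:
  [3, 4, -16]
  [5, -9, -10]
  [10, -3, -9]
C^⊗3:
  [-3, -17, -18]
  [2, -11, -17]
  [4, -10, -11]
C^⊗4:
  [-6, -19, -25]
  [-4, -18, -19]
  [1, -12, -18]
Key observation: the optimum is the walk 1->2->3->2->3, with weight (-8) + (-8) + (-1) + (-8) = -25.
Optimal value attained by: walk 1->2->3->2->3.
Answer: (C^⊗4)[1][3] = -25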